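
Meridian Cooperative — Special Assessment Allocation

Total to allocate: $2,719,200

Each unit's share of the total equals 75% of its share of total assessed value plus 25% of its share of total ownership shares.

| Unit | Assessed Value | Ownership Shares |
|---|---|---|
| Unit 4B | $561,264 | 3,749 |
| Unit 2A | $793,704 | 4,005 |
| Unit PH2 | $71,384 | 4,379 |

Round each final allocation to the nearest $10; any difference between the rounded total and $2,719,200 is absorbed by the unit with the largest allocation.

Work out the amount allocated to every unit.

Totals — assessed value 1,426,352, ownership shares 12,133.
Blended shares (75% assessed value + 25% ownership shares): Unit 4B 0.3724; Unit 2A 0.4999; Unit PH2 0.1278.
Pro-rata amounts: Unit 4B 1,012,548.78; Unit 2A 1,359,235.23; Unit PH2 347,415.98.
Rounded to nearest $10: Unit 4B $1,012,550; Unit 2A $1,359,240; Unit PH2 $347,420. Sum = $2,719,210.
Difference $2,719,200 − $2,719,210 = −$10 applied to largest allocation (Unit 2A): Unit 2A becomes $1,359,230.

Unit 4B: $1,012,550; Unit 2A: $1,359,230; Unit PH2: $347,420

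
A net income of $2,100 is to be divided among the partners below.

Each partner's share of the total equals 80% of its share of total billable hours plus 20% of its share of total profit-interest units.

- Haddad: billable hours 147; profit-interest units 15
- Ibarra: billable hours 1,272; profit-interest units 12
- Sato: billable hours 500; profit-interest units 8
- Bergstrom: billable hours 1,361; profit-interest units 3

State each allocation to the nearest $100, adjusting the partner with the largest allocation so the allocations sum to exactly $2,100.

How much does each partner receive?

Billable hours total 3,280; profit-interest units total 38.
Combined weights (80% billable hours + 20% profit-interest units): Haddad 0.1148; Ibarra 0.3734; Sato 0.1641; Bergstrom 0.3477.
Proportional shares: Haddad 241.08; Ibarra 784.14; Sato 344.52; Bergstrom 730.26.
Rounded to nearest $100: Haddad $200; Ibarra $800; Sato $300; Bergstrom $700. Sum = $2,000.
Difference $2,100 − $2,000 = +$100 applied to largest allocation (Ibarra): Ibarra becomes $900.

Haddad: $200 | Ibarra: $900 | Sato: $300 | Bergstrom: $700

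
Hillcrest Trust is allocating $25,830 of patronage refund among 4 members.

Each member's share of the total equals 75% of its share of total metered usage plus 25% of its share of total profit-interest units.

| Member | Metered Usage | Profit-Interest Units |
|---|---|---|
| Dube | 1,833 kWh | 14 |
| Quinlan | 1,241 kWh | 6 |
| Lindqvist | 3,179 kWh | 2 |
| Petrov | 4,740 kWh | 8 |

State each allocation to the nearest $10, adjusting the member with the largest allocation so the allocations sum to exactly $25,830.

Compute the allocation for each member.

Dube: $6,240 | Quinlan: $3,480 | Lindqvist: $6,030 | Petrov: $10,080

Metered usage total 10,993; profit-interest units total 30.
Composite weights (75% metered usage + 25% profit-interest units): Dube 0.2417; Quinlan 0.1347; Lindqvist 0.2336; Petrov 0.3901.
Unrounded shares: Dube 6,243.72; Quinlan 3,478.46; Lindqvist 6,032.72; Petrov 10,075.10.
At nearest $10: Dube $6,240; Quinlan $3,480; Lindqvist $6,030; Petrov $10,080. Sum = $25,830.
No rounding difference to absorb.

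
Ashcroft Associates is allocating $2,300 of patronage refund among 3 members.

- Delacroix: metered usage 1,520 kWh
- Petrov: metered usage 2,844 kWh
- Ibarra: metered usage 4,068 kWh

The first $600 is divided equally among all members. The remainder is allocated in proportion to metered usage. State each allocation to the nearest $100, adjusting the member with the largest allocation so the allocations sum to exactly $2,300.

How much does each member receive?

Delacroix: $500 · Petrov: $800 · Ibarra: $1,000

$600 shared equally gives $200 per member.
Remainder $1,700 by metered usage (total 8,432): Delacroix 306.45 → $300; Petrov 573.39 → $600; Ibarra 820.16 → $800.
Totals: Delacroix $200 + $300 = $500; Petrov $200 + $600 = $800; Ibarra $200 + $800 = $1,000.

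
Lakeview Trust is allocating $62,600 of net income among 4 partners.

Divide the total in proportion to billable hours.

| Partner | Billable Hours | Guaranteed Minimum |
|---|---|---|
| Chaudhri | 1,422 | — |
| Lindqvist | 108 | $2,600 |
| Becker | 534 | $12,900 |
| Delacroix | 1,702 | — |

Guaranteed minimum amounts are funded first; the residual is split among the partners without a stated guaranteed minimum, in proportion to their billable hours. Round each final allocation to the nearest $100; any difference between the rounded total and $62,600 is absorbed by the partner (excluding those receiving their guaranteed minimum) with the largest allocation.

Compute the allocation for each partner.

Chaudhri: $21,400; Lindqvist: $2,600; Becker: $12,900; Delacroix: $25,700

Fund the minimums — Lindqvist $2,600; Becker $12,900. Remaining pool $47,100.
Remaining pool split over remaining billable hours 3,124: Chaudhri 21,439.24 → $21,400; Delacroix 25,660.76 → $25,700.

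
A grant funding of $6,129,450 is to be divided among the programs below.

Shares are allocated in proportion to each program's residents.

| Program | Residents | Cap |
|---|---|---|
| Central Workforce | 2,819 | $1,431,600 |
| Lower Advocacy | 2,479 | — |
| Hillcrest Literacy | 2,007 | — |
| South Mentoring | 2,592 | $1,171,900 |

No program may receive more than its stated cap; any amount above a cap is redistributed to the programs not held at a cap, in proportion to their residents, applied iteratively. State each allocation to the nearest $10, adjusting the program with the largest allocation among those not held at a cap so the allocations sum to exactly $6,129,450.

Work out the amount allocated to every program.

Sum of residents: 9,897.
Pro-rata shares before constraints: Central Workforce 1,745,874.46; Lower Advocacy 1,535,304.29; Hillcrest Literacy 1,242,983.34; South Mentoring 1,605,287.91.
Capped: Central Workforce ($1,431,600), South Mentoring ($1,171,900); residual $3,525,950 reallocated over remaining residents 4,486.
Redistributed shares: Lower Advocacy 1,948,468.58 → $1,948,470; Hillcrest Literacy 1,577,481.42 → $1,577,480.

Central Workforce: $1,431,600; Lower Advocacy: $1,948,470; Hillcrest Literacy: $1,577,480; South Mentoring: $1,171,900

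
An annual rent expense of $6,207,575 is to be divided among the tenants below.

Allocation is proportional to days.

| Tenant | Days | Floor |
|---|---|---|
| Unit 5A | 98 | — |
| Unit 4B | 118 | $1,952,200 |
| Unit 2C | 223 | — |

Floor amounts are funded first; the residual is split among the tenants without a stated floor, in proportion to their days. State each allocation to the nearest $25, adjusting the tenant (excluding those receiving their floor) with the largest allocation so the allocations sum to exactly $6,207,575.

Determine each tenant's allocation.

Fund the minimums — Unit 4B $1,952,200. Remaining pool $4,255,375.
Remaining pool split over remaining days 321: Unit 5A 1,299,148.75 → $1,299,150; Unit 2C 2,956,226.25 → $2,956,225.

Unit 5A: $1,299,150 | Unit 4B: $1,952,200 | Unit 2C: $2,956,225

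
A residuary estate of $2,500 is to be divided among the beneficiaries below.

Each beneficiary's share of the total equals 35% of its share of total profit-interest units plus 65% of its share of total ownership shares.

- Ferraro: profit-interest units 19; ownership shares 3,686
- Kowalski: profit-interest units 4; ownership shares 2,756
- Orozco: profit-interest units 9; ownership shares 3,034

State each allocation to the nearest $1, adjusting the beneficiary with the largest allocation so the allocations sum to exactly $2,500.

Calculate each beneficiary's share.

Profit-interest units total 32; ownership shares total 9,476.
Composite weights (35% profit-interest units + 65% ownership shares): Ferraro 0.4607; Kowalski 0.2328; Orozco 0.3066.
Pro-rata amounts: Ferraro 1,151.63; Kowalski 581.99; Orozco 766.38.
At nearest $1: Ferraro $1,152; Kowalski $582; Orozco $766. Sum = $2,500.
Rounded total matches; no reconciliation needed.

Ferraro: $1,152 | Kowalski: $582 | Orozco: $766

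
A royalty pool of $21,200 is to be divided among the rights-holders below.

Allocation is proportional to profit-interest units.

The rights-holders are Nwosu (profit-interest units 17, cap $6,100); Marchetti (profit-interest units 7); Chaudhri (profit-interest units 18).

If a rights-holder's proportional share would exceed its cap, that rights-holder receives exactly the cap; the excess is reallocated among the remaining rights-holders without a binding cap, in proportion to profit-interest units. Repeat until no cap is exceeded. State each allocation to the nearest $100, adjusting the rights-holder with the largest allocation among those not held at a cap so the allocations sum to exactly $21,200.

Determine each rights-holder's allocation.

Sum of profit-interest units: 42.
Proportional shares (ignoring caps): Nwosu 8,580.95; Marchetti 3,533.33; Chaudhri 9,085.71.
Held at cap: Nwosu ($6,100); balance $15,100 reallocated over remaining profit-interest units 25.
Redistributed shares: Marchetti 4,228.00 → $4,200; Chaudhri 10,872.00 → $10,900.

Nwosu: $6,100 · Marchetti: $4,200 · Chaudhri: $10,900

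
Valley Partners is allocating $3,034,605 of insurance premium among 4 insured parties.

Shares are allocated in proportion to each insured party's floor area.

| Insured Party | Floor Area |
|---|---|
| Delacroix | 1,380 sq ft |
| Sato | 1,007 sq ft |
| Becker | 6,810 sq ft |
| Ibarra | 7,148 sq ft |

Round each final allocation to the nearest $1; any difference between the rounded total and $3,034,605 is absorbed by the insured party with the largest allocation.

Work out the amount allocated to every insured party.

Combined floor area = 16,345.
Raw shares: Delacroix 1,380/16,345 × $3,034,605 = 256,210.15; Sato 1,007/16,345 × $3,034,605 = 186,959.15; Becker 6,810/16,345 × $3,034,605 = 1,264,341.39; Ibarra 7,148/16,345 × $3,034,605 = 1,327,094.31.
After rounding ($1): Delacroix $256,210; Sato $186,959; Becker $1,264,341; Ibarra $1,327,094. Sum = $3,034,604.
Difference $3,034,605 − $3,034,604 = +$1 applied to largest allocation (Ibarra): Ibarra becomes $1,327,095.

Delacroix: $256,210 | Sato: $186,959 | Becker: $1,264,341 | Ibarra: $1,327,095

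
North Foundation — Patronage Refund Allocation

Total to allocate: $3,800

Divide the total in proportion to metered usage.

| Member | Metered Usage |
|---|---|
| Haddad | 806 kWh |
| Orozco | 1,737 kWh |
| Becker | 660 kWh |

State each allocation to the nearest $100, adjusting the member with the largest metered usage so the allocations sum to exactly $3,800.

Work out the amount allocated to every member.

Sum of metered usage: 806 + 1,737 + 660 = 3,203.
Pro-rata amounts: Haddad 956.23; Orozco 2,060.76; Becker 783.02.
Rounded to nearest $100: Haddad $1,000; Orozco $2,100; Becker $800. Sum = $3,900.
Difference $3,800 − $3,900 = −$100 applied to largest metered usage (Orozco): Orozco becomes $2,000.

Haddad: $1,000; Orozco: $2,000; Becker: $800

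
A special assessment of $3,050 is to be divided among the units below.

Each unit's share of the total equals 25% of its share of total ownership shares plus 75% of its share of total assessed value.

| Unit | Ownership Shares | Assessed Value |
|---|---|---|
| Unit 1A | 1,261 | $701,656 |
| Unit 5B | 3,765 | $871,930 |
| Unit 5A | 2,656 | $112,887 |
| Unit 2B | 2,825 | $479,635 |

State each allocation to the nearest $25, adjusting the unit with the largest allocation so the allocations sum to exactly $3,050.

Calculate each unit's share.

Unit 1A: $825 · Unit 5B: $1,225 · Unit 5A: $300 · Unit 2B: $700

Totals — ownership shares 10,507, assessed value 2,166,108.
Blended shares (25% ownership shares + 75% assessed value): Unit 1A 0.2729; Unit 5B 0.3915; Unit 5A 0.1023; Unit 2B 0.2333.
Raw shares: Unit 1A 832.49; Unit 5B 1,194.02; Unit 5A 311.96; Unit 2B 711.53.
At nearest $25: Unit 1A $825; Unit 5B $1,200; Unit 5A $300; Unit 2B $700. Sum = $3,025.
Difference $3,050 − $3,025 = +$25 applied to largest allocation (Unit 5B): Unit 5B becomes $1,225.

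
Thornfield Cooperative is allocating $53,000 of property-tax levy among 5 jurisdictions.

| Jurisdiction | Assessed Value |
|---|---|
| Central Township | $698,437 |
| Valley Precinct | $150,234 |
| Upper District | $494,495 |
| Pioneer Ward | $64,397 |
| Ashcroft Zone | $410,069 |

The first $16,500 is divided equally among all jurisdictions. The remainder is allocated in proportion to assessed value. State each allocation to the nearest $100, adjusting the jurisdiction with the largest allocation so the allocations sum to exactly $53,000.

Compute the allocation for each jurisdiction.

Central Township: $17,400 · Valley Precinct: $6,300 · Upper District: $13,200 · Pioneer Ward: $4,600 · Ashcroft Zone: $11,500

$16,500 shared equally gives $3,300 per jurisdiction.
Remainder $36,500 by assessed value (total 1,817,632): Central Township 14,025.36 → $14,000; Valley Precinct 3,016.86 → $3,000; Upper District 9,929.99 → $9,900; Pioneer Ward 1,293.16 → $1,300; Ashcroft Zone 8,234.63 → $8,200.
Rounding difference +$100 on remainder applied to Central Township.
Totals: Central Township $3,300 + $14,100 = $17,400; Valley Precinct $3,300 + $3,000 = $6,300; Upper District $3,300 + $9,900 = $13,200; Pioneer Ward $3,300 + $1,300 = $4,600; Ashcroft Zone $3,300 + $8,200 = $11,500.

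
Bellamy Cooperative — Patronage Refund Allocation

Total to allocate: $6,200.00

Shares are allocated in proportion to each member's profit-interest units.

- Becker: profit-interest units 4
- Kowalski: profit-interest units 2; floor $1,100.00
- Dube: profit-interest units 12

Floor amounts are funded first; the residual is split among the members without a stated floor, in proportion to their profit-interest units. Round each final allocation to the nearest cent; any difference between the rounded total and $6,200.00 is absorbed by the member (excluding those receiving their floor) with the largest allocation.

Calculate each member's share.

Guaranteed amounts: Kowalski $1,100.00. Balance $5,100.00.
Balance split over remaining profit-interest units 16: Becker 1,275.0000 → $1,275.00; Dube 3,825.0000 → $3,825.00.

Becker: $1,275.00 | Kowalski: $1,100.00 | Dube: $3,825.00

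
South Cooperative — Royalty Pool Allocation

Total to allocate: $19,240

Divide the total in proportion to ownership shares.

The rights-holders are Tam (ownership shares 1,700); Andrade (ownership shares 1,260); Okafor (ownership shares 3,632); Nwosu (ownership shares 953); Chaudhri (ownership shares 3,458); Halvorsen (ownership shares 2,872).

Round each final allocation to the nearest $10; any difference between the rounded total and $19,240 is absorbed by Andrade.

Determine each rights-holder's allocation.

Tam: $2,360 | Andrade: $1,740 | Okafor: $5,040 | Nwosu: $1,320 | Chaudhri: $4,800 | Halvorsen: $3,980

Total ownership shares = 13,875.
Raw shares: Tam 1,700/13,875 × $19,240 = 2,357.33; Andrade 1,260/13,875 × $19,240 = 1,747.20; Okafor 3,632/13,875 × $19,240 = 5,036.37; Nwosu 953/13,875 × $19,240 = 1,321.49; Chaudhri 3,458/13,875 × $19,240 = 4,795.09; Halvorsen 2,872/13,875 × $19,240 = 3,982.51.
After rounding ($10): Tam $2,360; Andrade $1,750; Okafor $5,040; Nwosu $1,320; Chaudhri $4,800; Halvorsen $3,980. Sum = $19,250.
Difference $19,240 − $19,250 = −$10 applied to Andrade: Andrade becomes $1,740.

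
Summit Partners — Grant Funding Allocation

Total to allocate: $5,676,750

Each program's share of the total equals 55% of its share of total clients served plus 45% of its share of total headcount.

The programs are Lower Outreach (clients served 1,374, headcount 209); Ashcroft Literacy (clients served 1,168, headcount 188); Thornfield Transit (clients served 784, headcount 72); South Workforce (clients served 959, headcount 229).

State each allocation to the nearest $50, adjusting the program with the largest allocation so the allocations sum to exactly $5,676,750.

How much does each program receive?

Lower Outreach: $1,766,050 · Ashcroft Literacy: $1,539,100 · Thornfield Transit: $834,750 · South Workforce: $1,536,850

Clients served total 4,285; headcount total 698.
Blended shares (55% clients served + 45% headcount): Lower Outreach 0.3111; Ashcroft Literacy 0.2711; Thornfield Transit 0.1470; South Workforce 0.2707.
Proportional shares: Lower Outreach 1,766,045.52; Ashcroft Literacy 1,539,090.44; Thornfield Transit 834,757.25; South Workforce 1,536,856.79.
After rounding ($50): Lower Outreach $1,766,050; Ashcroft Literacy $1,539,100; Thornfield Transit $834,750; South Workforce $1,536,850. Sum = $5,676,750.
Sum already equals the total — no adjustment.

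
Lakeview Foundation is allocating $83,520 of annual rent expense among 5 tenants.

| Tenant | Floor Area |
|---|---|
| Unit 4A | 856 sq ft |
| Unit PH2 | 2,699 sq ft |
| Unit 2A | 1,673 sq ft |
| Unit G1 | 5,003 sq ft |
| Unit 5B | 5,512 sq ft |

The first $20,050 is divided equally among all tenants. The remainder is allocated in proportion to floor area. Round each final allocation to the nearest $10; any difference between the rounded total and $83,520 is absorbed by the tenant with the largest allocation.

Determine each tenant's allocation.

Unit 4A: $7,460; Unit PH2: $14,890; Unit 2A: $10,750; Unit G1: $24,180; Unit 5B: $26,240

Equal tier: $20,050 ÷ 5 = $4,010 apiece.
Remainder $63,470 by floor area (total 15,743): Unit 4A 3,451.08 → $3,450; Unit PH2 10,881.38 → $10,880; Unit 2A 6,744.92 → $6,740; Unit G1 20,170.26 → $20,170; Unit 5B 22,222.36 → $22,220.
Rounding difference +$10 on remainder applied to Unit 5B.
Totals: Unit 4A $4,010 + $3,450 = $7,460; Unit PH2 $4,010 + $10,880 = $14,890; Unit 2A $4,010 + $6,740 = $10,750; Unit G1 $4,010 + $20,170 = $24,180; Unit 5B $4,010 + $22,230 = $26,240.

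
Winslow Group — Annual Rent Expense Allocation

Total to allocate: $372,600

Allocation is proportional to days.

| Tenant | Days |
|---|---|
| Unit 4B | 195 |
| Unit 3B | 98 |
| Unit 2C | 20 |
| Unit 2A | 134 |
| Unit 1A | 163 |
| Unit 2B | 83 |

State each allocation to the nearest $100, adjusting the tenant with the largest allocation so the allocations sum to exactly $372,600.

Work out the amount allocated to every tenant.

Combined days = 693.
Pro-rata amounts: Unit 4B 195/693 × $372,600 = 104,844.16; Unit 3B 98/693 × $372,600 = 52,690.91; Unit 2C 20/693 × $372,600 = 10,753.25; Unit 2A 134/693 × $372,600 = 72,046.75; Unit 1A 163/693 × $372,600 = 87,638.96; Unit 2B 83/693 × $372,600 = 44,625.97.
Rounded to nearest $100: Unit 4B $104,800; Unit 3B $52,700; Unit 2C $10,800; Unit 2A $72,000; Unit 1A $87,600; Unit 2B $44,600. Sum = $372,500.
Difference $372,600 − $372,500 = +$100 applied to largest allocation (Unit 4B): Unit 4B becomes $104,900.

Unit 4B: $104,900; Unit 3B: $52,700; Unit 2C: $10,800; Unit 2A: $72,000; Unit 1A: $87,600; Unit 2B: $44,600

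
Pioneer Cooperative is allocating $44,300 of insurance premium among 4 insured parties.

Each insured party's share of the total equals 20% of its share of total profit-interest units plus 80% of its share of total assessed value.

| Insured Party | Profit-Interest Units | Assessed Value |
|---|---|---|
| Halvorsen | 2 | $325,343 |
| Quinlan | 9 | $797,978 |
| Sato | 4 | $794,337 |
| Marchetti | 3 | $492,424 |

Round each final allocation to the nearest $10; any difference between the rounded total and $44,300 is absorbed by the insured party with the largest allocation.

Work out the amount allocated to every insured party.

Halvorsen: $5,770 · Quinlan: $16,160 · Sato: $13,650 · Marchetti: $8,720

Totals — profit-interest units 18, assessed value 2,410,082.
Blended shares (20% profit-interest units + 80% assessed value): Halvorsen 0.1302; Quinlan 0.3649; Sato 0.3081; Marchetti 0.1968.
Raw shares: Halvorsen 5,768.58; Quinlan 16,164.18; Sato 13,649.53; Marchetti 8,717.71.
At nearest $10: Halvorsen $5,770; Quinlan $16,160; Sato $13,650; Marchetti $8,720. Sum = $44,300.
Rounded total matches; no reconciliation needed.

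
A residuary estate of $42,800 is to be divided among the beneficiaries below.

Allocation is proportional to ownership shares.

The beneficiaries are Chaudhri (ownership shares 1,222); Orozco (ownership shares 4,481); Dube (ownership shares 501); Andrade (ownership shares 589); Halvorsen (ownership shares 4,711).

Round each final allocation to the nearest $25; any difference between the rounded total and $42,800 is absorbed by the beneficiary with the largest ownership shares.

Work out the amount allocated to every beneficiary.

Total ownership shares = 11,504.
Raw shares: Chaudhri 1,222/11,504 × $42,800 = 4,546.38; Orozco 4,481/11,504 × $42,800 = 16,671.31; Dube 501/11,504 × $42,800 = 1,863.94; Andrade 589/11,504 × $42,800 = 2,191.34; Halvorsen 4,711/11,504 × $42,800 = 17,527.02.
At nearest $25: Chaudhri $4,550; Orozco $16,675; Dube $1,875; Andrade $2,200; Halvorsen $17,525. Sum = $42,825.
Difference $42,800 − $42,825 = −$25 applied to largest ownership shares (Halvorsen): Halvorsen becomes $17,500.

Chaudhri: $4,550; Orozco: $16,675; Dube: $1,875; Andrade: $2,200; Halvorsen: $17,500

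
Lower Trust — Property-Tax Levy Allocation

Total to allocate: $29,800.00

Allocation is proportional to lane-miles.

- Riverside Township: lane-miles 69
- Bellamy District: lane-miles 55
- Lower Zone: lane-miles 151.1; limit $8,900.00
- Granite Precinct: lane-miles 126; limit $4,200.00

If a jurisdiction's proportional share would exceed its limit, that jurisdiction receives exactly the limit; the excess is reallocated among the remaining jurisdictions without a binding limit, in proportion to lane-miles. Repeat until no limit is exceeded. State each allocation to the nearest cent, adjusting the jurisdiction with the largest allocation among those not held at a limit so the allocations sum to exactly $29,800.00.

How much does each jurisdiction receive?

Riverside Township: $9,292.74; Bellamy District: $7,407.26; Lower Zone: $8,900.00; Granite Precinct: $4,200.00

Combined lane-miles = 401.1.
Unconstrained shares: Riverside Township 5,126.4024; Bellamy District 4,086.2628; Lower Zone 11,226.0783; Granite Precinct 9,361.2565.
Capped: Lower Zone ($8,900.00), Granite Precinct ($4,200.00); residual $16,700.00 reallocated over remaining lane-miles 124.
Redistributed shares: Riverside Township 9,292.7419 → $9,292.74; Bellamy District 7,407.2581 → $7,407.26.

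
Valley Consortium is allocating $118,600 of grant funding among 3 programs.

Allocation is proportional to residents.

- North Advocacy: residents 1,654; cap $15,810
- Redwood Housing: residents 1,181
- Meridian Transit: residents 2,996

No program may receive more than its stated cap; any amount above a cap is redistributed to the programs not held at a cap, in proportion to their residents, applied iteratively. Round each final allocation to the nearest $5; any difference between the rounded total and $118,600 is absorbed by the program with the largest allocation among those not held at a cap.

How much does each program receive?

Sum of residents: 5,831.
Pro-rata shares before constraints: North Advocacy 33,641.64; Redwood Housing 24,021.03; Meridian Transit 60,937.33.
Capped: North Advocacy ($15,810); residual $102,790 reallocated over remaining residents 4,177.
Remaining shares: Redwood Housing 29,062.72 → $29,065; Meridian Transit 73,727.28 → $73,725.

North Advocacy: $15,810; Redwood Housing: $29,065; Meridian Transit: $73,725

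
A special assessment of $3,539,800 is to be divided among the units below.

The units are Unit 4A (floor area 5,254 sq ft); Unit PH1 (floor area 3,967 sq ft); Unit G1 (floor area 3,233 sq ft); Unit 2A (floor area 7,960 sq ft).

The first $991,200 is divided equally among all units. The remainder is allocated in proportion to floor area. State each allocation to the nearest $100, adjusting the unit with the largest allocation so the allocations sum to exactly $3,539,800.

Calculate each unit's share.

Unit 4A: $903,700 · Unit PH1: $743,100 · Unit G1: $651,400 · Unit 2A: $1,241,600

Equal tier: $991,200 ÷ 4 = $247,800 apiece.
Remainder $2,548,600 by floor area (total 20,414): Unit 4A 655,939.28 → $655,900; Unit PH1 495,262.87 → $495,300; Unit G1 403,626.13 → $403,600; Unit 2A 993,771.73 → $993,800.
Totals: Unit 4A $247,800 + $655,900 = $903,700; Unit PH1 $247,800 + $495,300 = $743,100; Unit G1 $247,800 + $403,600 = $651,400; Unit 2A $247,800 + $993,800 = $1,241,600.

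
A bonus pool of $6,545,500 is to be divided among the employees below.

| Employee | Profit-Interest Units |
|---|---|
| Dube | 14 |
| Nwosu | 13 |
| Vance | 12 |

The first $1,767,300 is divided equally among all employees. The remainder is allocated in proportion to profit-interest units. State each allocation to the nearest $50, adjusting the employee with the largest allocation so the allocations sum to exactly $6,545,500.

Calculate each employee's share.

Dube: $2,304,350; Nwosu: $2,181,850; Vance: $2,059,300

$1,767,300 shared equally gives $589,100 per employee.
Remainder $4,778,200 by profit-interest units (total 39): Dube 1,715,251.28 → $1,715,250; Nwosu 1,592,733.33 → $1,592,750; Vance 1,470,215.38 → $1,470,200.
Totals: Dube $589,100 + $1,715,250 = $2,304,350; Nwosu $589,100 + $1,592,750 = $2,181,850; Vance $589,100 + $1,470,200 = $2,059,300.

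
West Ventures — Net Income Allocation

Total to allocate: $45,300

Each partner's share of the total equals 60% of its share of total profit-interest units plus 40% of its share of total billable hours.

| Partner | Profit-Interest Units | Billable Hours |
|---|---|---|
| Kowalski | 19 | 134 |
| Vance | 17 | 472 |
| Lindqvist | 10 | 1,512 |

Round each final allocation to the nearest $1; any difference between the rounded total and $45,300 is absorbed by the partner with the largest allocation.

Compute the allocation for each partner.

Totals — profit-interest units 46, billable hours 2,118.
Combined weights (60% profit-interest units + 40% billable hours): Kowalski 0.2731; Vance 0.3109; Lindqvist 0.4160.
Pro-rata amounts: Kowalski 12,372.92; Vance 14,082.86; Lindqvist 18,844.22.
Rounded to nearest $1: Kowalski $12,373; Vance $14,083; Lindqvist $18,844. Sum = $45,300.
No rounding difference to absorb.

Kowalski: $12,373 · Vance: $14,083 · Lindqvist: $18,844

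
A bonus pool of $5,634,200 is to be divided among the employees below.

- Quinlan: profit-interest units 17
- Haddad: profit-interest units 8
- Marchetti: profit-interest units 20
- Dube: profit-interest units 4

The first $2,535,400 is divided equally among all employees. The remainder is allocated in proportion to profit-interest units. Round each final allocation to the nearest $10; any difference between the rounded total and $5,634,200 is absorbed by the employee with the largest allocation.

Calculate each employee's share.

$2,535,400 shared equally gives $633,850 per employee.
Remainder $3,098,800 by profit-interest units (total 49): Quinlan 1,075,093.88 → $1,075,090; Haddad 505,926.53 → $505,930; Marchetti 1,264,816.33 → $1,264,820; Dube 252,963.27 → $252,960.
Totals: Quinlan $633,850 + $1,075,090 = $1,708,940; Haddad $633,850 + $505,930 = $1,139,780; Marchetti $633,850 + $1,264,820 = $1,898,670; Dube $633,850 + $252,960 = $886,810.

Quinlan: $1,708,940; Haddad: $1,139,780; Marchetti: $1,898,670; Dube: $886,810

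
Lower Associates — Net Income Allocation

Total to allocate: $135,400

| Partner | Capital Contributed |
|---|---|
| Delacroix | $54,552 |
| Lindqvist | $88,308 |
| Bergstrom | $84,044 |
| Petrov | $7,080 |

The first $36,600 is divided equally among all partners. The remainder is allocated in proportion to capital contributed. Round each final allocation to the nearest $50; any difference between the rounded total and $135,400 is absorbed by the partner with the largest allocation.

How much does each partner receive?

Delacroix: $32,200 | Lindqvist: $46,400 | Bergstrom: $44,650 | Petrov: $12,150

First tranche $36,600 split equally: $9,150 each.
Remainder $98,800 by capital contributed (total 233,984): Delacroix 23,034.64 → $23,050; Lindqvist 37,288.15 → $37,300; Bergstrom 35,487.67 → $35,500; Petrov 2,989.54 → $3,000.
Rounding difference −$50 on remainder applied to Lindqvist.
Totals: Delacroix $9,150 + $23,050 = $32,200; Lindqvist $9,150 + $37,250 = $46,400; Bergstrom $9,150 + $35,500 = $44,650; Petrov $9,150 + $3,000 = $12,150.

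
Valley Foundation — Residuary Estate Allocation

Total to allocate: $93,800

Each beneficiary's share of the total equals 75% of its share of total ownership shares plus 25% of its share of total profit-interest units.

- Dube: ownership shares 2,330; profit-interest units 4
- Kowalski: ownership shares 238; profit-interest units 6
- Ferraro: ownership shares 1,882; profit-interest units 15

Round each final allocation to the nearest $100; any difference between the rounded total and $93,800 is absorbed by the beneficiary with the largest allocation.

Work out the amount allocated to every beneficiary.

Totals — ownership shares 4,450, profit-interest units 25.
Composite weights (75% ownership shares + 25% profit-interest units): Dube 0.4327; Kowalski 0.1001; Ferraro 0.4672.
Proportional shares: Dube 40,586.94; Kowalski 9,390.54; Ferraro 43,822.52.
Rounded to nearest $100: Dube $40,600; Kowalski $9,400; Ferraro $43,800. Sum = $93,800.
No rounding difference to absorb.

Dube: $40,600; Kowalski: $9,400; Ferraro: $43,800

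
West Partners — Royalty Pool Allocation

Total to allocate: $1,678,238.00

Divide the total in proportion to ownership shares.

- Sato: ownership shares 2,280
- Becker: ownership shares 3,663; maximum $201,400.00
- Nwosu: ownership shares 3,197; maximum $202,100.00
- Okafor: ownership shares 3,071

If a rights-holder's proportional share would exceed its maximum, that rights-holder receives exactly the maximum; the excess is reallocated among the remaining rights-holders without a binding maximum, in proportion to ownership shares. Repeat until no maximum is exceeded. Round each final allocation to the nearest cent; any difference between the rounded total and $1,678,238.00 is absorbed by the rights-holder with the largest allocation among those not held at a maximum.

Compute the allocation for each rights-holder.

Sato: $543,151.31; Becker: $201,400.00; Nwosu: $202,100.00; Okafor: $731,586.69

Ownership shares total: 12,211.
Proportional shares (ignoring caps): Sato 313,355.3878; Becker 503,430.1690; Nwosu 439,384.7257; Okafor 422,067.7175.
Held at cap: Becker ($201,400.00), Nwosu ($202,100.00); residual $1,274,738.00 reallocated over remaining ownership shares 5,351.
Shares after redistribution: Sato 543,151.3063 → $543,151.31; Okafor 731,586.6937 → $731,586.69.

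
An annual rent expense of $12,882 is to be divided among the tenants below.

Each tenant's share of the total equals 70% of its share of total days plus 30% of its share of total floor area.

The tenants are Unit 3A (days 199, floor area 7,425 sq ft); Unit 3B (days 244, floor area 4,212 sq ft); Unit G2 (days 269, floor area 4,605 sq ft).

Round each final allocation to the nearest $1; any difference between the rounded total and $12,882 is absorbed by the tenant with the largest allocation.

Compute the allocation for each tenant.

Totals — days 712, floor area 16,242.
Composite weights (70% days + 30% floor area): Unit 3A 0.3328; Unit 3B 0.3177; Unit G2 0.3495.
Raw shares: Unit 3A 4,287.01; Unit 3B 4,092.43; Unit G2 4,502.56.
At nearest $1: Unit 3A $4,287; Unit 3B $4,092; Unit G2 $4,503. Sum = $12,882.
Rounded total matches; no reconciliation needed.

Unit 3A: $4,287 · Unit 3B: $4,092 · Unit G2: $4,503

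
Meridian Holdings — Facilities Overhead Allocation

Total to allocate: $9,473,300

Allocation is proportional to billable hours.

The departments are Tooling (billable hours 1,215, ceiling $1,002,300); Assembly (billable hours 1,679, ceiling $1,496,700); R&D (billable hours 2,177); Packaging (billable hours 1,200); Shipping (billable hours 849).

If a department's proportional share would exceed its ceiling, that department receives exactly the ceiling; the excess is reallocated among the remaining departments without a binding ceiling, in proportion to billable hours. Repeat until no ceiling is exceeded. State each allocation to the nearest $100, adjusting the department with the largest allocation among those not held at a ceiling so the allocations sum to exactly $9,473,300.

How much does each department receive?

Sum of billable hours: 7,120.
Unconstrained shares: Tooling 1,616,581.39; Assembly 2,233,942.51; R&D 2,896,541.31; Packaging 1,596,623.60; Shipping 1,129,611.19.
Cap binds for Tooling ($1,002,300), Assembly ($1,496,700); balance $6,974,300 reallocated over remaining billable hours 4,226.
Remaining shares: R&D 3,592,771.20 → $3,592,800; Packaging 1,980,397.54 → $1,980,400; Shipping 1,401,131.26 → $1,401,100.

Tooling: $1,002,300 | Assembly: $1,496,700 | R&D: $3,592,800 | Packaging: $1,980,400 | Shipping: $1,401,100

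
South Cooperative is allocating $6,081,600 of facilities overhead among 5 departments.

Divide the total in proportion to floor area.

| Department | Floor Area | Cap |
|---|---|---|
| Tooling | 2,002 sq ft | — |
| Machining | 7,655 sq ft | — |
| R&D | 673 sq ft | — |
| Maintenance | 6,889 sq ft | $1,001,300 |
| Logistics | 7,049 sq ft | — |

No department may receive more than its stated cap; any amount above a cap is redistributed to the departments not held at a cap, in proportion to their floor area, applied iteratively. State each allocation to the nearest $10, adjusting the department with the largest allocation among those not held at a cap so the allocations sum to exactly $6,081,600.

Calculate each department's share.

Sum of floor area: 24,268.
Proportional shares (ignoring caps): Tooling 501,704.43; Machining 1,918,355.37; R&D 168,654.89; Maintenance 1,726,394.53; Logistics 1,766,490.79.
Cap binds for Maintenance ($1,001,300); residual $5,080,300 reallocated over remaining floor area 17,379.
Shares after redistribution: Tooling 585,232.79 → $585,230; Machining 2,237,740.75 → $2,237,740; R&D 196,734.10 → $196,730; Logistics 2,060,592.36 → $2,060,590.
Rounding difference +$10 applied to Machining → $2,237,750.

Tooling: $585,230 | Machining: $2,237,750 | R&D: $196,730 | Maintenance: $1,001,300 | Logistics: $2,060,590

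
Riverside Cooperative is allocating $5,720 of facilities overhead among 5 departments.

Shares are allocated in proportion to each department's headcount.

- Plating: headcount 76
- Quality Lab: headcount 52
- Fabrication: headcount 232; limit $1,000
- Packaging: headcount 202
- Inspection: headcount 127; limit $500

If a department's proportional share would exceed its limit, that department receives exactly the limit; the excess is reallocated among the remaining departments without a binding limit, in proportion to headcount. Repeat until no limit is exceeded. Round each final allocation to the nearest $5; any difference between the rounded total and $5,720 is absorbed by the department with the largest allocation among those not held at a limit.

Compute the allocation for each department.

Plating: $970; Quality Lab: $665; Fabrication: $1,000; Packaging: $2,585; Inspection: $500

Total headcount = 689.
Proportional shares (ignoring caps): Plating 630.94; Quality Lab 431.70; Fabrication 1,926.04; Packaging 1,676.98; Inspection 1,054.34.
Cap binds for Fabrication ($1,000), Inspection ($500); residual $4,220 reallocated over remaining headcount 330.
Shares after redistribution: Plating 971.88 → $970; Quality Lab 664.97 → $665; Packaging 2,583.15 → $2,585.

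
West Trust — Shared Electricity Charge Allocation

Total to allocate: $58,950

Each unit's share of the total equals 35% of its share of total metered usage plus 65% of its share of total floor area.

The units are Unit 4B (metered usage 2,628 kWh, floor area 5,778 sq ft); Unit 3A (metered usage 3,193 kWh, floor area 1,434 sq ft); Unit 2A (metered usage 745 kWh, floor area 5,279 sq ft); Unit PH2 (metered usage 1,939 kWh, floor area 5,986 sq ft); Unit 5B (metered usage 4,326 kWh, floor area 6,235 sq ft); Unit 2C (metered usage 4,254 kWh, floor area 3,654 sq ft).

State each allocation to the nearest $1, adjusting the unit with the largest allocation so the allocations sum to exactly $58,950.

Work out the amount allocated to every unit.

Metered usage total 17,085; floor area total 28,366.
Combined weights (35% metered usage + 65% floor area): Unit 4B 0.1862; Unit 3A 0.0983; Unit 2A 0.1362; Unit PH2 0.1769; Unit 5B 0.2315; Unit 2C 0.1709.
Pro-rata amounts: Unit 4B 10,978.74; Unit 3A 5,793.07; Unit 2A 8,030.70; Unit PH2 10,427.65; Unit 5B 13,646.64; Unit 2C 10,073.21.
After rounding ($1): Unit 4B $10,979; Unit 3A $5,793; Unit 2A $8,031; Unit PH2 $10,428; Unit 5B $13,647; Unit 2C $10,073. Sum = $58,951.
Difference $58,950 − $58,951 = −$1 applied to largest allocation (Unit 5B): Unit 5B becomes $13,646.

Unit 4B: $10,979; Unit 3A: $5,793; Unit 2A: $8,031; Unit PH2: $10,428; Unit 5B: $13,646; Unit 2C: $10,073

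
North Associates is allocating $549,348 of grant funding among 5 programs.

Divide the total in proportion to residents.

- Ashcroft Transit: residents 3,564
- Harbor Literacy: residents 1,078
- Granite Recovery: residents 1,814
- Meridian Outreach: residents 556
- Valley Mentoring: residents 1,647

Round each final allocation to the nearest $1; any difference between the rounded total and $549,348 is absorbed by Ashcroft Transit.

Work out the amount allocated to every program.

Total residents = 8,659.
Raw shares: Ashcroft Transit 3,564/8,659 × $549,348 = 226,108.82; Harbor Literacy 1,078/8,659 × $549,348 = 68,390.94; Granite Recovery 1,814/8,659 × $549,348 = 115,084.57; Meridian Outreach 556/8,659 × $549,348 = 35,273.99; Valley Mentoring 1,647/8,659 × $549,348 = 104,489.68.
At nearest $1: Ashcroft Transit $226,109; Harbor Literacy $68,391; Granite Recovery $115,085; Meridian Outreach $35,274; Valley Mentoring $104,490. Sum = $549,349.
Difference $549,348 − $549,349 = −$1 applied to Ashcroft Transit: Ashcroft Transit becomes $226,108.

Ashcroft Transit: $226,108 | Harbor Literacy: $68,391 | Granite Recovery: $115,085 | Meridian Outreach: $35,274 | Valley Mentoring: $104,490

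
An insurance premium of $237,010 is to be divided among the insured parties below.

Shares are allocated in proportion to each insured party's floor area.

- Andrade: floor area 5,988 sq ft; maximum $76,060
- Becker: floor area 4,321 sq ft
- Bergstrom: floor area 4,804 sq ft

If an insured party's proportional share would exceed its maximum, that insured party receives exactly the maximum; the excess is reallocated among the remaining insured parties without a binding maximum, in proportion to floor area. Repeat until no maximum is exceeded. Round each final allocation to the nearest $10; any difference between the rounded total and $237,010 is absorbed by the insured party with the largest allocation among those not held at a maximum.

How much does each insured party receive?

Total floor area = 15,113.
Proportional shares (ignoring caps): Andrade 93,906.96; Becker 67,764.19; Bergstrom 75,338.85.
Capped: Andrade ($76,060); residual $160,950 reallocated over remaining floor area 9,125.
Remaining shares: Becker 76,215.34 → $76,220; Bergstrom 84,734.66 → $84,730.

Andrade: $76,060; Becker: $76,220; Bergstrom: $84,730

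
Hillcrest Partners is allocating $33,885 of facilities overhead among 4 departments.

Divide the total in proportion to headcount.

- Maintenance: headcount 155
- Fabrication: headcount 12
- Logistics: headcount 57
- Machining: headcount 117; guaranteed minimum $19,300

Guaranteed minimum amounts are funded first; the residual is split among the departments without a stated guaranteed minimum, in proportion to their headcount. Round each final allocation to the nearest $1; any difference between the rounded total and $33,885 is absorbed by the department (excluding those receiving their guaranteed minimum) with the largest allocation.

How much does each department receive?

Minimums first: Machining $19,300. Remaining pool $14,585.
Remaining pool split over remaining headcount 224: Maintenance 10,092.30 → $10,092; Fabrication 781.34 → $781; Logistics 3,711.36 → $3,711.
Rounding difference +$1 applied to Maintenance → $10,093.

Maintenance: $10,093 · Fabrication: $781 · Logistics: $3,711 · Machining: $19,300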